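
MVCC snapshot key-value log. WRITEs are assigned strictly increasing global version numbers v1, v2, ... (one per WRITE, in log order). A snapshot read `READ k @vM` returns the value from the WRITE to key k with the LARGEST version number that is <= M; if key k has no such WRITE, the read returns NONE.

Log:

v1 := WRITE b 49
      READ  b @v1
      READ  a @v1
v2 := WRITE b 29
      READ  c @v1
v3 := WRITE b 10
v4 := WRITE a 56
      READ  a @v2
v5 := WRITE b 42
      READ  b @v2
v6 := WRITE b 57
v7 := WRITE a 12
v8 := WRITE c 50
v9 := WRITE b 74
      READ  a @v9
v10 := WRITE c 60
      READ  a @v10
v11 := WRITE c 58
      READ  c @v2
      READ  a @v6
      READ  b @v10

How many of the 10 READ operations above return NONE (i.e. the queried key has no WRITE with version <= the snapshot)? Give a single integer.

v1: WRITE b=49  (b history now [(1, 49)])
READ b @v1: history=[(1, 49)] -> pick v1 -> 49
READ a @v1: history=[] -> no version <= 1 -> NONE
v2: WRITE b=29  (b history now [(1, 49), (2, 29)])
READ c @v1: history=[] -> no version <= 1 -> NONE
v3: WRITE b=10  (b history now [(1, 49), (2, 29), (3, 10)])
v4: WRITE a=56  (a history now [(4, 56)])
READ a @v2: history=[(4, 56)] -> no version <= 2 -> NONE
v5: WRITE b=42  (b history now [(1, 49), (2, 29), (3, 10), (5, 42)])
READ b @v2: history=[(1, 49), (2, 29), (3, 10), (5, 42)] -> pick v2 -> 29
v6: WRITE b=57  (b history now [(1, 49), (2, 29), (3, 10), (5, 42), (6, 57)])
v7: WRITE a=12  (a history now [(4, 56), (7, 12)])
v8: WRITE c=50  (c history now [(8, 50)])
v9: WRITE b=74  (b history now [(1, 49), (2, 29), (3, 10), (5, 42), (6, 57), (9, 74)])
READ a @v9: history=[(4, 56), (7, 12)] -> pick v7 -> 12
v10: WRITE c=60  (c history now [(8, 50), (10, 60)])
READ a @v10: history=[(4, 56), (7, 12)] -> pick v7 -> 12
v11: WRITE c=58  (c history now [(8, 50), (10, 60), (11, 58)])
READ c @v2: history=[(8, 50), (10, 60), (11, 58)] -> no version <= 2 -> NONE
READ a @v6: history=[(4, 56), (7, 12)] -> pick v4 -> 56
READ b @v10: history=[(1, 49), (2, 29), (3, 10), (5, 42), (6, 57), (9, 74)] -> pick v9 -> 74
Read results in order: ['49', 'NONE', 'NONE', 'NONE', '29', '12', '12', 'NONE', '56', '74']
NONE count = 4

Answer: 4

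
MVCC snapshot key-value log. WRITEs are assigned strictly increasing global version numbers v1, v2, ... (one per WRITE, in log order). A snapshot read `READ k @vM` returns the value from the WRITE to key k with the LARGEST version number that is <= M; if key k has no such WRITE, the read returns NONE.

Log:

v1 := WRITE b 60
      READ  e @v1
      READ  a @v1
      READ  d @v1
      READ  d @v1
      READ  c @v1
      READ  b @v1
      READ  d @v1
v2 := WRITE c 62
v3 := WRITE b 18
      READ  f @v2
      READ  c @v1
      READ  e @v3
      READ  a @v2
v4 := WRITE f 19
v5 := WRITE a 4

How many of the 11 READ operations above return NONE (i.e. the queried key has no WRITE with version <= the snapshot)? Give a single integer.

Answer: 10

Derivation:
v1: WRITE b=60  (b history now [(1, 60)])
READ e @v1: history=[] -> no version <= 1 -> NONE
READ a @v1: history=[] -> no version <= 1 -> NONE
READ d @v1: history=[] -> no version <= 1 -> NONE
READ d @v1: history=[] -> no version <= 1 -> NONE
READ c @v1: history=[] -> no version <= 1 -> NONE
READ b @v1: history=[(1, 60)] -> pick v1 -> 60
READ d @v1: history=[] -> no version <= 1 -> NONE
v2: WRITE c=62  (c history now [(2, 62)])
v3: WRITE b=18  (b history now [(1, 60), (3, 18)])
READ f @v2: history=[] -> no version <= 2 -> NONE
READ c @v1: history=[(2, 62)] -> no version <= 1 -> NONE
READ e @v3: history=[] -> no version <= 3 -> NONE
READ a @v2: history=[] -> no version <= 2 -> NONE
v4: WRITE f=19  (f history now [(4, 19)])
v5: WRITE a=4  (a history now [(5, 4)])
Read results in order: ['NONE', 'NONE', 'NONE', 'NONE', 'NONE', '60', 'NONE', 'NONE', 'NONE', 'NONE', 'NONE']
NONE count = 10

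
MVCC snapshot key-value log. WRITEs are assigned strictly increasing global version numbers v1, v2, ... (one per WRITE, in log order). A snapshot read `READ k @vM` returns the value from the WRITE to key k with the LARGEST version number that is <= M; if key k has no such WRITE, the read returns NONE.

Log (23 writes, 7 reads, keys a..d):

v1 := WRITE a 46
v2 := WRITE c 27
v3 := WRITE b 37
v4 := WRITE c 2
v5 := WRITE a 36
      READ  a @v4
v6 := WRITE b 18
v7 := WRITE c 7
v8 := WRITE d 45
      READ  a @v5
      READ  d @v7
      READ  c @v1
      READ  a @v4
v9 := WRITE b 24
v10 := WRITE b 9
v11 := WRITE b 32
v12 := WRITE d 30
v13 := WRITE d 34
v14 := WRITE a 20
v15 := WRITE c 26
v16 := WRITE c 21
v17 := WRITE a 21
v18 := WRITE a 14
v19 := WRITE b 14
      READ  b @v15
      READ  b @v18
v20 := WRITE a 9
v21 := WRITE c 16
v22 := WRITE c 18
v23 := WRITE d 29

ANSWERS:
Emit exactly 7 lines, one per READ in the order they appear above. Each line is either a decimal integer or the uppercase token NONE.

Answer: 46
36
NONE
NONE
46
32
32

Derivation:
v1: WRITE a=46  (a history now [(1, 46)])
v2: WRITE c=27  (c history now [(2, 27)])
v3: WRITE b=37  (b history now [(3, 37)])
v4: WRITE c=2  (c history now [(2, 27), (4, 2)])
v5: WRITE a=36  (a history now [(1, 46), (5, 36)])
READ a @v4: history=[(1, 46), (5, 36)] -> pick v1 -> 46
v6: WRITE b=18  (b history now [(3, 37), (6, 18)])
v7: WRITE c=7  (c history now [(2, 27), (4, 2), (7, 7)])
v8: WRITE d=45  (d history now [(8, 45)])
READ a @v5: history=[(1, 46), (5, 36)] -> pick v5 -> 36
READ d @v7: history=[(8, 45)] -> no version <= 7 -> NONE
READ c @v1: history=[(2, 27), (4, 2), (7, 7)] -> no version <= 1 -> NONE
READ a @v4: history=[(1, 46), (5, 36)] -> pick v1 -> 46
v9: WRITE b=24  (b history now [(3, 37), (6, 18), (9, 24)])
v10: WRITE b=9  (b history now [(3, 37), (6, 18), (9, 24), (10, 9)])
v11: WRITE b=32  (b history now [(3, 37), (6, 18), (9, 24), (10, 9), (11, 32)])
v12: WRITE d=30  (d history now [(8, 45), (12, 30)])
v13: WRITE d=34  (d history now [(8, 45), (12, 30), (13, 34)])
v14: WRITE a=20  (a history now [(1, 46), (5, 36), (14, 20)])
v15: WRITE c=26  (c history now [(2, 27), (4, 2), (7, 7), (15, 26)])
v16: WRITE c=21  (c history now [(2, 27), (4, 2), (7, 7), (15, 26), (16, 21)])
v17: WRITE a=21  (a history now [(1, 46), (5, 36), (14, 20), (17, 21)])
v18: WRITE a=14  (a history now [(1, 46), (5, 36), (14, 20), (17, 21), (18, 14)])
v19: WRITE b=14  (b history now [(3, 37), (6, 18), (9, 24), (10, 9), (11, 32), (19, 14)])
READ b @v15: history=[(3, 37), (6, 18), (9, 24), (10, 9), (11, 32), (19, 14)] -> pick v11 -> 32
READ b @v18: history=[(3, 37), (6, 18), (9, 24), (10, 9), (11, 32), (19, 14)] -> pick v11 -> 32
v20: WRITE a=9  (a history now [(1, 46), (5, 36), (14, 20), (17, 21), (18, 14), (20, 9)])
v21: WRITE c=16  (c history now [(2, 27), (4, 2), (7, 7), (15, 26), (16, 21), (21, 16)])
v22: WRITE c=18  (c history now [(2, 27), (4, 2), (7, 7), (15, 26), (16, 21), (21, 16), (22, 18)])
v23: WRITE d=29  (d history now [(8, 45), (12, 30), (13, 34), (23, 29)])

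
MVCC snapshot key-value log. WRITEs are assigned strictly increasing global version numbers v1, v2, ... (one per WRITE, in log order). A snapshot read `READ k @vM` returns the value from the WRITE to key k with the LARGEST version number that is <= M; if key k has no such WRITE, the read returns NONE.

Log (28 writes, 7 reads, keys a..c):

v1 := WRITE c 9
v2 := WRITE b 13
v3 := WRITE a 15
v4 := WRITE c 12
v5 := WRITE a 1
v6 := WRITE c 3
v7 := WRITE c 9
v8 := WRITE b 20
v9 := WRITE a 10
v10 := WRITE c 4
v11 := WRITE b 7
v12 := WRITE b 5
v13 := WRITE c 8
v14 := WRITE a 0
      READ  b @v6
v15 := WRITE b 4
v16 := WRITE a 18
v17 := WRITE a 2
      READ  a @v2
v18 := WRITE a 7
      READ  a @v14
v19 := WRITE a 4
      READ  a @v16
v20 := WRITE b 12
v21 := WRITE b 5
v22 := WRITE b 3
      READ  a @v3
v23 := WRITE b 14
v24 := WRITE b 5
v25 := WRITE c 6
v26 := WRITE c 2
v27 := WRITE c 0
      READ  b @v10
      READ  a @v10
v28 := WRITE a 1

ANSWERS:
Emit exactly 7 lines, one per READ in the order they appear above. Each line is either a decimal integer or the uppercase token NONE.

Answer: 13
NONE
0
18
15
20
10

Derivation:
v1: WRITE c=9  (c history now [(1, 9)])
v2: WRITE b=13  (b history now [(2, 13)])
v3: WRITE a=15  (a history now [(3, 15)])
v4: WRITE c=12  (c history now [(1, 9), (4, 12)])
v5: WRITE a=1  (a history now [(3, 15), (5, 1)])
v6: WRITE c=3  (c history now [(1, 9), (4, 12), (6, 3)])
v7: WRITE c=9  (c history now [(1, 9), (4, 12), (6, 3), (7, 9)])
v8: WRITE b=20  (b history now [(2, 13), (8, 20)])
v9: WRITE a=10  (a history now [(3, 15), (5, 1), (9, 10)])
v10: WRITE c=4  (c history now [(1, 9), (4, 12), (6, 3), (7, 9), (10, 4)])
v11: WRITE b=7  (b history now [(2, 13), (8, 20), (11, 7)])
v12: WRITE b=5  (b history now [(2, 13), (8, 20), (11, 7), (12, 5)])
v13: WRITE c=8  (c history now [(1, 9), (4, 12), (6, 3), (7, 9), (10, 4), (13, 8)])
v14: WRITE a=0  (a history now [(3, 15), (5, 1), (9, 10), (14, 0)])
READ b @v6: history=[(2, 13), (8, 20), (11, 7), (12, 5)] -> pick v2 -> 13
v15: WRITE b=4  (b history now [(2, 13), (8, 20), (11, 7), (12, 5), (15, 4)])
v16: WRITE a=18  (a history now [(3, 15), (5, 1), (9, 10), (14, 0), (16, 18)])
v17: WRITE a=2  (a history now [(3, 15), (5, 1), (9, 10), (14, 0), (16, 18), (17, 2)])
READ a @v2: history=[(3, 15), (5, 1), (9, 10), (14, 0), (16, 18), (17, 2)] -> no version <= 2 -> NONE
v18: WRITE a=7  (a history now [(3, 15), (5, 1), (9, 10), (14, 0), (16, 18), (17, 2), (18, 7)])
READ a @v14: history=[(3, 15), (5, 1), (9, 10), (14, 0), (16, 18), (17, 2), (18, 7)] -> pick v14 -> 0
v19: WRITE a=4  (a history now [(3, 15), (5, 1), (9, 10), (14, 0), (16, 18), (17, 2), (18, 7), (19, 4)])
READ a @v16: history=[(3, 15), (5, 1), (9, 10), (14, 0), (16, 18), (17, 2), (18, 7), (19, 4)] -> pick v16 -> 18
v20: WRITE b=12  (b history now [(2, 13), (8, 20), (11, 7), (12, 5), (15, 4), (20, 12)])
v21: WRITE b=5  (b history now [(2, 13), (8, 20), (11, 7), (12, 5), (15, 4), (20, 12), (21, 5)])
v22: WRITE b=3  (b history now [(2, 13), (8, 20), (11, 7), (12, 5), (15, 4), (20, 12), (21, 5), (22, 3)])
READ a @v3: history=[(3, 15), (5, 1), (9, 10), (14, 0), (16, 18), (17, 2), (18, 7), (19, 4)] -> pick v3 -> 15
v23: WRITE b=14  (b history now [(2, 13), (8, 20), (11, 7), (12, 5), (15, 4), (20, 12), (21, 5), (22, 3), (23, 14)])
v24: WRITE b=5  (b history now [(2, 13), (8, 20), (11, 7), (12, 5), (15, 4), (20, 12), (21, 5), (22, 3), (23, 14), (24, 5)])
v25: WRITE c=6  (c history now [(1, 9), (4, 12), (6, 3), (7, 9), (10, 4), (13, 8), (25, 6)])
v26: WRITE c=2  (c history now [(1, 9), (4, 12), (6, 3), (7, 9), (10, 4), (13, 8), (25, 6), (26, 2)])
v27: WRITE c=0  (c history now [(1, 9), (4, 12), (6, 3), (7, 9), (10, 4), (13, 8), (25, 6), (26, 2), (27, 0)])
READ b @v10: history=[(2, 13), (8, 20), (11, 7), (12, 5), (15, 4), (20, 12), (21, 5), (22, 3), (23, 14), (24, 5)] -> pick v8 -> 20
READ a @v10: history=[(3, 15), (5, 1), (9, 10), (14, 0), (16, 18), (17, 2), (18, 7), (19, 4)] -> pick v9 -> 10
v28: WRITE a=1  (a history now [(3, 15), (5, 1), (9, 10), (14, 0), (16, 18), (17, 2), (18, 7), (19, 4), (28, 1)])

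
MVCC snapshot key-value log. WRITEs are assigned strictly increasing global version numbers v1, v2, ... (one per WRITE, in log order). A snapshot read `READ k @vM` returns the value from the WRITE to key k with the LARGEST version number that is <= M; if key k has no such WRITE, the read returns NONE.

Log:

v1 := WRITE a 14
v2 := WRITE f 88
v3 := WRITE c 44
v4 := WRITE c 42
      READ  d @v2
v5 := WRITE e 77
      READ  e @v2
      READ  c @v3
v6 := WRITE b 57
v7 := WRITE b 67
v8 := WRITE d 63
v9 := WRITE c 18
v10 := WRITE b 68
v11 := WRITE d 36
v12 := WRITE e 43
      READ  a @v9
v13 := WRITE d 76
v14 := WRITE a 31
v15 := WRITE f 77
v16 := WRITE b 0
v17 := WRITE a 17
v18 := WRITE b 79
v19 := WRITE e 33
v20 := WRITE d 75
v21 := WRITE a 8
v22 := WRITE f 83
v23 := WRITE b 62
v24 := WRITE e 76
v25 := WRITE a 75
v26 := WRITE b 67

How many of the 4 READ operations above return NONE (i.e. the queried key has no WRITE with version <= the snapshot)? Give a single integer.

Answer: 2

Derivation:
v1: WRITE a=14  (a history now [(1, 14)])
v2: WRITE f=88  (f history now [(2, 88)])
v3: WRITE c=44  (c history now [(3, 44)])
v4: WRITE c=42  (c history now [(3, 44), (4, 42)])
READ d @v2: history=[] -> no version <= 2 -> NONE
v5: WRITE e=77  (e history now [(5, 77)])
READ e @v2: history=[(5, 77)] -> no version <= 2 -> NONE
READ c @v3: history=[(3, 44), (4, 42)] -> pick v3 -> 44
v6: WRITE b=57  (b history now [(6, 57)])
v7: WRITE b=67  (b history now [(6, 57), (7, 67)])
v8: WRITE d=63  (d history now [(8, 63)])
v9: WRITE c=18  (c history now [(3, 44), (4, 42), (9, 18)])
v10: WRITE b=68  (b history now [(6, 57), (7, 67), (10, 68)])
v11: WRITE d=36  (d history now [(8, 63), (11, 36)])
v12: WRITE e=43  (e history now [(5, 77), (12, 43)])
READ a @v9: history=[(1, 14)] -> pick v1 -> 14
v13: WRITE d=76  (d history now [(8, 63), (11, 36), (13, 76)])
v14: WRITE a=31  (a history now [(1, 14), (14, 31)])
v15: WRITE f=77  (f history now [(2, 88), (15, 77)])
v16: WRITE b=0  (b history now [(6, 57), (7, 67), (10, 68), (16, 0)])
v17: WRITE a=17  (a history now [(1, 14), (14, 31), (17, 17)])
v18: WRITE b=79  (b history now [(6, 57), (7, 67), (10, 68), (16, 0), (18, 79)])
v19: WRITE e=33  (e history now [(5, 77), (12, 43), (19, 33)])
v20: WRITE d=75  (d history now [(8, 63), (11, 36), (13, 76), (20, 75)])
v21: WRITE a=8  (a history now [(1, 14), (14, 31), (17, 17), (21, 8)])
v22: WRITE f=83  (f history now [(2, 88), (15, 77), (22, 83)])
v23: WRITE b=62  (b history now [(6, 57), (7, 67), (10, 68), (16, 0), (18, 79), (23, 62)])
v24: WRITE e=76  (e history now [(5, 77), (12, 43), (19, 33), (24, 76)])
v25: WRITE a=75  (a history now [(1, 14), (14, 31), (17, 17), (21, 8), (25, 75)])
v26: WRITE b=67  (b history now [(6, 57), (7, 67), (10, 68), (16, 0), (18, 79), (23, 62), (26, 67)])
Read results in order: ['NONE', 'NONE', '44', '14']
NONE count = 2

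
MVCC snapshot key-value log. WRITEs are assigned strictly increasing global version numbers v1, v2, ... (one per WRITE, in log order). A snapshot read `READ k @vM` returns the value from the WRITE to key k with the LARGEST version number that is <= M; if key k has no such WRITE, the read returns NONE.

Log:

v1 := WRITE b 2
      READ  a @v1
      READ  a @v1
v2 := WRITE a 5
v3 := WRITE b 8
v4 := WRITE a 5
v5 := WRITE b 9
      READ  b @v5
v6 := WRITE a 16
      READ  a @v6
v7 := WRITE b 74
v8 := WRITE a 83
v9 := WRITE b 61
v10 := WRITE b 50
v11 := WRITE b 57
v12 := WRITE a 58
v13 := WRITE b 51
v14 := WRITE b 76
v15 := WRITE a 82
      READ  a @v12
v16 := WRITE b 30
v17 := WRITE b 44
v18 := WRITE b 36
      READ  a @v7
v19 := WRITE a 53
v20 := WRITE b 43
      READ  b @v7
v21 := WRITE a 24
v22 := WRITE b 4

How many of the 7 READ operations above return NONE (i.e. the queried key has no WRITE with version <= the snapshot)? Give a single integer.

v1: WRITE b=2  (b history now [(1, 2)])
READ a @v1: history=[] -> no version <= 1 -> NONE
READ a @v1: history=[] -> no version <= 1 -> NONE
v2: WRITE a=5  (a history now [(2, 5)])
v3: WRITE b=8  (b history now [(1, 2), (3, 8)])
v4: WRITE a=5  (a history now [(2, 5), (4, 5)])
v5: WRITE b=9  (b history now [(1, 2), (3, 8), (5, 9)])
READ b @v5: history=[(1, 2), (3, 8), (5, 9)] -> pick v5 -> 9
v6: WRITE a=16  (a history now [(2, 5), (4, 5), (6, 16)])
READ a @v6: history=[(2, 5), (4, 5), (6, 16)] -> pick v6 -> 16
v7: WRITE b=74  (b history now [(1, 2), (3, 8), (5, 9), (7, 74)])
v8: WRITE a=83  (a history now [(2, 5), (4, 5), (6, 16), (8, 83)])
v9: WRITE b=61  (b history now [(1, 2), (3, 8), (5, 9), (7, 74), (9, 61)])
v10: WRITE b=50  (b history now [(1, 2), (3, 8), (5, 9), (7, 74), (9, 61), (10, 50)])
v11: WRITE b=57  (b history now [(1, 2), (3, 8), (5, 9), (7, 74), (9, 61), (10, 50), (11, 57)])
v12: WRITE a=58  (a history now [(2, 5), (4, 5), (6, 16), (8, 83), (12, 58)])
v13: WRITE b=51  (b history now [(1, 2), (3, 8), (5, 9), (7, 74), (9, 61), (10, 50), (11, 57), (13, 51)])
v14: WRITE b=76  (b history now [(1, 2), (3, 8), (5, 9), (7, 74), (9, 61), (10, 50), (11, 57), (13, 51), (14, 76)])
v15: WRITE a=82  (a history now [(2, 5), (4, 5), (6, 16), (8, 83), (12, 58), (15, 82)])
READ a @v12: history=[(2, 5), (4, 5), (6, 16), (8, 83), (12, 58), (15, 82)] -> pick v12 -> 58
v16: WRITE b=30  (b history now [(1, 2), (3, 8), (5, 9), (7, 74), (9, 61), (10, 50), (11, 57), (13, 51), (14, 76), (16, 30)])
v17: WRITE b=44  (b history now [(1, 2), (3, 8), (5, 9), (7, 74), (9, 61), (10, 50), (11, 57), (13, 51), (14, 76), (16, 30), (17, 44)])
v18: WRITE b=36  (b history now [(1, 2), (3, 8), (5, 9), (7, 74), (9, 61), (10, 50), (11, 57), (13, 51), (14, 76), (16, 30), (17, 44), (18, 36)])
READ a @v7: history=[(2, 5), (4, 5), (6, 16), (8, 83), (12, 58), (15, 82)] -> pick v6 -> 16
v19: WRITE a=53  (a history now [(2, 5), (4, 5), (6, 16), (8, 83), (12, 58), (15, 82), (19, 53)])
v20: WRITE b=43  (b history now [(1, 2), (3, 8), (5, 9), (7, 74), (9, 61), (10, 50), (11, 57), (13, 51), (14, 76), (16, 30), (17, 44), (18, 36), (20, 43)])
READ b @v7: history=[(1, 2), (3, 8), (5, 9), (7, 74), (9, 61), (10, 50), (11, 57), (13, 51), (14, 76), (16, 30), (17, 44), (18, 36), (20, 43)] -> pick v7 -> 74
v21: WRITE a=24  (a history now [(2, 5), (4, 5), (6, 16), (8, 83), (12, 58), (15, 82), (19, 53), (21, 24)])
v22: WRITE b=4  (b history now [(1, 2), (3, 8), (5, 9), (7, 74), (9, 61), (10, 50), (11, 57), (13, 51), (14, 76), (16, 30), (17, 44), (18, 36), (20, 43), (22, 4)])
Read results in order: ['NONE', 'NONE', '9', '16', '58', '16', '74']
NONE count = 2

Answer: 2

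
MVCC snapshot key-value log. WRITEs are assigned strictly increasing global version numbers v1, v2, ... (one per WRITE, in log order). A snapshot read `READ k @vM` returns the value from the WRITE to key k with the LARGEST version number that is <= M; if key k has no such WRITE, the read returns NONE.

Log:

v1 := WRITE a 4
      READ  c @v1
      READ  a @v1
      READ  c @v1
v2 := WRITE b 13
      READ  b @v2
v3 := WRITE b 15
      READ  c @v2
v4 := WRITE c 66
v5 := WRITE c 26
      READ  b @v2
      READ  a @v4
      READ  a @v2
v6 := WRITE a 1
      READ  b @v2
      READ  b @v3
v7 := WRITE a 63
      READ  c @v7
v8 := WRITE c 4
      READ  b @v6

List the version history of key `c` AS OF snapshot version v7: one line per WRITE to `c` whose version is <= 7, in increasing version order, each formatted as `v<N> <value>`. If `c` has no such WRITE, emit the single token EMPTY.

Answer: v4 66
v5 26

Derivation:
Scan writes for key=c with version <= 7:
  v1 WRITE a 4 -> skip
  v2 WRITE b 13 -> skip
  v3 WRITE b 15 -> skip
  v4 WRITE c 66 -> keep
  v5 WRITE c 26 -> keep
  v6 WRITE a 1 -> skip
  v7 WRITE a 63 -> skip
  v8 WRITE c 4 -> drop (> snap)
Collected: [(4, 66), (5, 26)]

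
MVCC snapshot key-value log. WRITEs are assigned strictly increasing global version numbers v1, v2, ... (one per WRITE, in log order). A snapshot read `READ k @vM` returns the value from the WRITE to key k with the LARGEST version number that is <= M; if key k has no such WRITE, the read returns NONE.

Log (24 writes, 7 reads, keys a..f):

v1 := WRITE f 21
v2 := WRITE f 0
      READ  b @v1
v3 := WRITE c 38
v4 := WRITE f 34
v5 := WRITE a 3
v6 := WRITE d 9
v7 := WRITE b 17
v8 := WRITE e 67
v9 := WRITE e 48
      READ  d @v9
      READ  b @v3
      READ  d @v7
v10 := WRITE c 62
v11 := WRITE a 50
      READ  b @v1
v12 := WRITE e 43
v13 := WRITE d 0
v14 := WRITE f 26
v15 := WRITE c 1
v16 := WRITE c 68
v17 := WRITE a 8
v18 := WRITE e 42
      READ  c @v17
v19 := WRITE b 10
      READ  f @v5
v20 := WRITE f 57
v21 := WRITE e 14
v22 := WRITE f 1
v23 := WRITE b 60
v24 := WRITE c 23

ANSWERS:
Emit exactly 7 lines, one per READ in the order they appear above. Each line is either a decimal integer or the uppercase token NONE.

Answer: NONE
9
NONE
9
NONE
68
34

Derivation:
v1: WRITE f=21  (f history now [(1, 21)])
v2: WRITE f=0  (f history now [(1, 21), (2, 0)])
READ b @v1: history=[] -> no version <= 1 -> NONE
v3: WRITE c=38  (c history now [(3, 38)])
v4: WRITE f=34  (f history now [(1, 21), (2, 0), (4, 34)])
v5: WRITE a=3  (a history now [(5, 3)])
v6: WRITE d=9  (d history now [(6, 9)])
v7: WRITE b=17  (b history now [(7, 17)])
v8: WRITE e=67  (e history now [(8, 67)])
v9: WRITE e=48  (e history now [(8, 67), (9, 48)])
READ d @v9: history=[(6, 9)] -> pick v6 -> 9
READ b @v3: history=[(7, 17)] -> no version <= 3 -> NONE
READ d @v7: history=[(6, 9)] -> pick v6 -> 9
v10: WRITE c=62  (c history now [(3, 38), (10, 62)])
v11: WRITE a=50  (a history now [(5, 3), (11, 50)])
READ b @v1: history=[(7, 17)] -> no version <= 1 -> NONE
v12: WRITE e=43  (e history now [(8, 67), (9, 48), (12, 43)])
v13: WRITE d=0  (d history now [(6, 9), (13, 0)])
v14: WRITE f=26  (f history now [(1, 21), (2, 0), (4, 34), (14, 26)])
v15: WRITE c=1  (c history now [(3, 38), (10, 62), (15, 1)])
v16: WRITE c=68  (c history now [(3, 38), (10, 62), (15, 1), (16, 68)])
v17: WRITE a=8  (a history now [(5, 3), (11, 50), (17, 8)])
v18: WRITE e=42  (e history now [(8, 67), (9, 48), (12, 43), (18, 42)])
READ c @v17: history=[(3, 38), (10, 62), (15, 1), (16, 68)] -> pick v16 -> 68
v19: WRITE b=10  (b history now [(7, 17), (19, 10)])
READ f @v5: history=[(1, 21), (2, 0), (4, 34), (14, 26)] -> pick v4 -> 34
v20: WRITE f=57  (f history now [(1, 21), (2, 0), (4, 34), (14, 26), (20, 57)])
v21: WRITE e=14  (e history now [(8, 67), (9, 48), (12, 43), (18, 42), (21, 14)])
v22: WRITE f=1  (f history now [(1, 21), (2, 0), (4, 34), (14, 26), (20, 57), (22, 1)])
v23: WRITE b=60  (b history now [(7, 17), (19, 10), (23, 60)])
v24: WRITE c=23  (c history now [(3, 38), (10, 62), (15, 1), (16, 68), (24, 23)])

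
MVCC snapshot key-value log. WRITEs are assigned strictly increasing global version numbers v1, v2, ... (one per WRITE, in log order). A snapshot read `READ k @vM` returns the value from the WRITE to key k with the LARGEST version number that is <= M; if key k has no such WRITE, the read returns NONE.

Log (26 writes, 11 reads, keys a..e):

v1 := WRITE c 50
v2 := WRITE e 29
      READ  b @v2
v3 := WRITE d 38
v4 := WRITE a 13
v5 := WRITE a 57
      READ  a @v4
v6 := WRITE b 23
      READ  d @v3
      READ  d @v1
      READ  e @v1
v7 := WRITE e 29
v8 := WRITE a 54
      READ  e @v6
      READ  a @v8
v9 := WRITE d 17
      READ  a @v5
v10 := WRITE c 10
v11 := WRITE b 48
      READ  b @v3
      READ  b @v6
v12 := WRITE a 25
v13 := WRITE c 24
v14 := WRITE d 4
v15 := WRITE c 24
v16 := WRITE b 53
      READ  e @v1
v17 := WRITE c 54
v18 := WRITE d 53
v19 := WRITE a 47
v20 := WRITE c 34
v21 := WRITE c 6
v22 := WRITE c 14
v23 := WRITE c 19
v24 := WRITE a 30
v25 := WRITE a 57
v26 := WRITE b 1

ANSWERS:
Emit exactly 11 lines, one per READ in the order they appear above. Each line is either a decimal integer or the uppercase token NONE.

v1: WRITE c=50  (c history now [(1, 50)])
v2: WRITE e=29  (e history now [(2, 29)])
READ b @v2: history=[] -> no version <= 2 -> NONE
v3: WRITE d=38  (d history now [(3, 38)])
v4: WRITE a=13  (a history now [(4, 13)])
v5: WRITE a=57  (a history now [(4, 13), (5, 57)])
READ a @v4: history=[(4, 13), (5, 57)] -> pick v4 -> 13
v6: WRITE b=23  (b history now [(6, 23)])
READ d @v3: history=[(3, 38)] -> pick v3 -> 38
READ d @v1: history=[(3, 38)] -> no version <= 1 -> NONE
READ e @v1: history=[(2, 29)] -> no version <= 1 -> NONE
v7: WRITE e=29  (e history now [(2, 29), (7, 29)])
v8: WRITE a=54  (a history now [(4, 13), (5, 57), (8, 54)])
READ e @v6: history=[(2, 29), (7, 29)] -> pick v2 -> 29
READ a @v8: history=[(4, 13), (5, 57), (8, 54)] -> pick v8 -> 54
v9: WRITE d=17  (d history now [(3, 38), (9, 17)])
READ a @v5: history=[(4, 13), (5, 57), (8, 54)] -> pick v5 -> 57
v10: WRITE c=10  (c history now [(1, 50), (10, 10)])
v11: WRITE b=48  (b history now [(6, 23), (11, 48)])
READ b @v3: history=[(6, 23), (11, 48)] -> no version <= 3 -> NONE
READ b @v6: history=[(6, 23), (11, 48)] -> pick v6 -> 23
v12: WRITE a=25  (a history now [(4, 13), (5, 57), (8, 54), (12, 25)])
v13: WRITE c=24  (c history now [(1, 50), (10, 10), (13, 24)])
v14: WRITE d=4  (d history now [(3, 38), (9, 17), (14, 4)])
v15: WRITE c=24  (c history now [(1, 50), (10, 10), (13, 24), (15, 24)])
v16: WRITE b=53  (b history now [(6, 23), (11, 48), (16, 53)])
READ e @v1: history=[(2, 29), (7, 29)] -> no version <= 1 -> NONE
v17: WRITE c=54  (c history now [(1, 50), (10, 10), (13, 24), (15, 24), (17, 54)])
v18: WRITE d=53  (d history now [(3, 38), (9, 17), (14, 4), (18, 53)])
v19: WRITE a=47  (a history now [(4, 13), (5, 57), (8, 54), (12, 25), (19, 47)])
v20: WRITE c=34  (c history now [(1, 50), (10, 10), (13, 24), (15, 24), (17, 54), (20, 34)])
v21: WRITE c=6  (c history now [(1, 50), (10, 10), (13, 24), (15, 24), (17, 54), (20, 34), (21, 6)])
v22: WRITE c=14  (c history now [(1, 50), (10, 10), (13, 24), (15, 24), (17, 54), (20, 34), (21, 6), (22, 14)])
v23: WRITE c=19  (c history now [(1, 50), (10, 10), (13, 24), (15, 24), (17, 54), (20, 34), (21, 6), (22, 14), (23, 19)])
v24: WRITE a=30  (a history now [(4, 13), (5, 57), (8, 54), (12, 25), (19, 47), (24, 30)])
v25: WRITE a=57  (a history now [(4, 13), (5, 57), (8, 54), (12, 25), (19, 47), (24, 30), (25, 57)])
v26: WRITE b=1  (b history now [(6, 23), (11, 48), (16, 53), (26, 1)])

Answer: NONE
13
38
NONE
NONE
29
54
57
NONE
23
NONE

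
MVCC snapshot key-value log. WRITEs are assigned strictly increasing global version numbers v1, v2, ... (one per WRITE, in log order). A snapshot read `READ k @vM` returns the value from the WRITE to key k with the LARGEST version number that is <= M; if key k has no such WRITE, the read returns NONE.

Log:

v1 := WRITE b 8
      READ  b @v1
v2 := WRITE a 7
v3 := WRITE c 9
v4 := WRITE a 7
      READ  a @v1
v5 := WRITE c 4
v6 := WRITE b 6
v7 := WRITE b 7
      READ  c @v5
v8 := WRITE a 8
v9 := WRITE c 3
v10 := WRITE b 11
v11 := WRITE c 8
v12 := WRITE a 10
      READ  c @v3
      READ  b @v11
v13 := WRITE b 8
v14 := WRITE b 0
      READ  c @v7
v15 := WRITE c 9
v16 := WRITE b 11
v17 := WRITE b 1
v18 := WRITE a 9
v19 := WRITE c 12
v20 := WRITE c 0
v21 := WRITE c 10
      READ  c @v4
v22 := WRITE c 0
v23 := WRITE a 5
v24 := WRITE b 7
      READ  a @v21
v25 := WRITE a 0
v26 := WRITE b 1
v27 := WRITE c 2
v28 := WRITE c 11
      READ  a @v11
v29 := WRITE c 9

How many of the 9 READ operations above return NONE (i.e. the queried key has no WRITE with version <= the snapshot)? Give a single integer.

v1: WRITE b=8  (b history now [(1, 8)])
READ b @v1: history=[(1, 8)] -> pick v1 -> 8
v2: WRITE a=7  (a history now [(2, 7)])
v3: WRITE c=9  (c history now [(3, 9)])
v4: WRITE a=7  (a history now [(2, 7), (4, 7)])
READ a @v1: history=[(2, 7), (4, 7)] -> no version <= 1 -> NONE
v5: WRITE c=4  (c history now [(3, 9), (5, 4)])
v6: WRITE b=6  (b history now [(1, 8), (6, 6)])
v7: WRITE b=7  (b history now [(1, 8), (6, 6), (7, 7)])
READ c @v5: history=[(3, 9), (5, 4)] -> pick v5 -> 4
v8: WRITE a=8  (a history now [(2, 7), (4, 7), (8, 8)])
v9: WRITE c=3  (c history now [(3, 9), (5, 4), (9, 3)])
v10: WRITE b=11  (b history now [(1, 8), (6, 6), (7, 7), (10, 11)])
v11: WRITE c=8  (c history now [(3, 9), (5, 4), (9, 3), (11, 8)])
v12: WRITE a=10  (a history now [(2, 7), (4, 7), (8, 8), (12, 10)])
READ c @v3: history=[(3, 9), (5, 4), (9, 3), (11, 8)] -> pick v3 -> 9
READ b @v11: history=[(1, 8), (6, 6), (7, 7), (10, 11)] -> pick v10 -> 11
v13: WRITE b=8  (b history now [(1, 8), (6, 6), (7, 7), (10, 11), (13, 8)])
v14: WRITE b=0  (b history now [(1, 8), (6, 6), (7, 7), (10, 11), (13, 8), (14, 0)])
READ c @v7: history=[(3, 9), (5, 4), (9, 3), (11, 8)] -> pick v5 -> 4
v15: WRITE c=9  (c history now [(3, 9), (5, 4), (9, 3), (11, 8), (15, 9)])
v16: WRITE b=11  (b history now [(1, 8), (6, 6), (7, 7), (10, 11), (13, 8), (14, 0), (16, 11)])
v17: WRITE b=1  (b history now [(1, 8), (6, 6), (7, 7), (10, 11), (13, 8), (14, 0), (16, 11), (17, 1)])
v18: WRITE a=9  (a history now [(2, 7), (4, 7), (8, 8), (12, 10), (18, 9)])
v19: WRITE c=12  (c history now [(3, 9), (5, 4), (9, 3), (11, 8), (15, 9), (19, 12)])
v20: WRITE c=0  (c history now [(3, 9), (5, 4), (9, 3), (11, 8), (15, 9), (19, 12), (20, 0)])
v21: WRITE c=10  (c history now [(3, 9), (5, 4), (9, 3), (11, 8), (15, 9), (19, 12), (20, 0), (21, 10)])
READ c @v4: history=[(3, 9), (5, 4), (9, 3), (11, 8), (15, 9), (19, 12), (20, 0), (21, 10)] -> pick v3 -> 9
v22: WRITE c=0  (c history now [(3, 9), (5, 4), (9, 3), (11, 8), (15, 9), (19, 12), (20, 0), (21, 10), (22, 0)])
v23: WRITE a=5  (a history now [(2, 7), (4, 7), (8, 8), (12, 10), (18, 9), (23, 5)])
v24: WRITE b=7  (b history now [(1, 8), (6, 6), (7, 7), (10, 11), (13, 8), (14, 0), (16, 11), (17, 1), (24, 7)])
READ a @v21: history=[(2, 7), (4, 7), (8, 8), (12, 10), (18, 9), (23, 5)] -> pick v18 -> 9
v25: WRITE a=0  (a history now [(2, 7), (4, 7), (8, 8), (12, 10), (18, 9), (23, 5), (25, 0)])
v26: WRITE b=1  (b history now [(1, 8), (6, 6), (7, 7), (10, 11), (13, 8), (14, 0), (16, 11), (17, 1), (24, 7), (26, 1)])
v27: WRITE c=2  (c history now [(3, 9), (5, 4), (9, 3), (11, 8), (15, 9), (19, 12), (20, 0), (21, 10), (22, 0), (27, 2)])
v28: WRITE c=11  (c history now [(3, 9), (5, 4), (9, 3), (11, 8), (15, 9), (19, 12), (20, 0), (21, 10), (22, 0), (27, 2), (28, 11)])
READ a @v11: history=[(2, 7), (4, 7), (8, 8), (12, 10), (18, 9), (23, 5), (25, 0)] -> pick v8 -> 8
v29: WRITE c=9  (c history now [(3, 9), (5, 4), (9, 3), (11, 8), (15, 9), (19, 12), (20, 0), (21, 10), (22, 0), (27, 2), (28, 11), (29, 9)])
Read results in order: ['8', 'NONE', '4', '9', '11', '4', '9', '9', '8']
NONE count = 1

Answer: 1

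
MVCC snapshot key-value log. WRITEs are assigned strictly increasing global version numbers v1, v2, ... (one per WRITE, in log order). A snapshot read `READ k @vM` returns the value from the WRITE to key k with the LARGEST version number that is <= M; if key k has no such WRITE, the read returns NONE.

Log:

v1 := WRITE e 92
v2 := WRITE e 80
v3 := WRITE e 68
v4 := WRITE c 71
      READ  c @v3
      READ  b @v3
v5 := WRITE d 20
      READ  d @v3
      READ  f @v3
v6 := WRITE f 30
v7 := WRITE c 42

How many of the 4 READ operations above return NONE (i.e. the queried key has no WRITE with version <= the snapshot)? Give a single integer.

Answer: 4

Derivation:
v1: WRITE e=92  (e history now [(1, 92)])
v2: WRITE e=80  (e history now [(1, 92), (2, 80)])
v3: WRITE e=68  (e history now [(1, 92), (2, 80), (3, 68)])
v4: WRITE c=71  (c history now [(4, 71)])
READ c @v3: history=[(4, 71)] -> no version <= 3 -> NONE
READ b @v3: history=[] -> no version <= 3 -> NONE
v5: WRITE d=20  (d history now [(5, 20)])
READ d @v3: history=[(5, 20)] -> no version <= 3 -> NONE
READ f @v3: history=[] -> no version <= 3 -> NONE
v6: WRITE f=30  (f history now [(6, 30)])
v7: WRITE c=42  (c history now [(4, 71), (7, 42)])
Read results in order: ['NONE', 'NONE', 'NONE', 'NONE']
NONE count = 4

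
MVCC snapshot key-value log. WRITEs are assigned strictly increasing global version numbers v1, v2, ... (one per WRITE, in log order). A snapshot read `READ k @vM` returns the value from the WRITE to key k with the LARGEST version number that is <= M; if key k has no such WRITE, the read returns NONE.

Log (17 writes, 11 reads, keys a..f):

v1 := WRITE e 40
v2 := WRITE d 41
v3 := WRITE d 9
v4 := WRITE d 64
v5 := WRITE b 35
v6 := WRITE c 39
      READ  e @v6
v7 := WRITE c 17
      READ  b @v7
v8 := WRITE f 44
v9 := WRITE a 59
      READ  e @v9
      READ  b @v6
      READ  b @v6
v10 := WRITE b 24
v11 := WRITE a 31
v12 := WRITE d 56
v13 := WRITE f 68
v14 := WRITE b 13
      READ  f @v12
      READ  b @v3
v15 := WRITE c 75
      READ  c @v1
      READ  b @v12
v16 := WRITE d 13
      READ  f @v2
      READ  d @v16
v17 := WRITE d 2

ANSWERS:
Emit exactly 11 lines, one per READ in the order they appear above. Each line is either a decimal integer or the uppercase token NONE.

Answer: 40
35
40
35
35
44
NONE
NONE
24
NONE
13

Derivation:
v1: WRITE e=40  (e history now [(1, 40)])
v2: WRITE d=41  (d history now [(2, 41)])
v3: WRITE d=9  (d history now [(2, 41), (3, 9)])
v4: WRITE d=64  (d history now [(2, 41), (3, 9), (4, 64)])
v5: WRITE b=35  (b history now [(5, 35)])
v6: WRITE c=39  (c history now [(6, 39)])
READ e @v6: history=[(1, 40)] -> pick v1 -> 40
v7: WRITE c=17  (c history now [(6, 39), (7, 17)])
READ b @v7: history=[(5, 35)] -> pick v5 -> 35
v8: WRITE f=44  (f history now [(8, 44)])
v9: WRITE a=59  (a history now [(9, 59)])
READ e @v9: history=[(1, 40)] -> pick v1 -> 40
READ b @v6: history=[(5, 35)] -> pick v5 -> 35
READ b @v6: history=[(5, 35)] -> pick v5 -> 35
v10: WRITE b=24  (b history now [(5, 35), (10, 24)])
v11: WRITE a=31  (a history now [(9, 59), (11, 31)])
v12: WRITE d=56  (d history now [(2, 41), (3, 9), (4, 64), (12, 56)])
v13: WRITE f=68  (f history now [(8, 44), (13, 68)])
v14: WRITE b=13  (b history now [(5, 35), (10, 24), (14, 13)])
READ f @v12: history=[(8, 44), (13, 68)] -> pick v8 -> 44
READ b @v3: history=[(5, 35), (10, 24), (14, 13)] -> no version <= 3 -> NONE
v15: WRITE c=75  (c history now [(6, 39), (7, 17), (15, 75)])
READ c @v1: history=[(6, 39), (7, 17), (15, 75)] -> no version <= 1 -> NONE
READ b @v12: history=[(5, 35), (10, 24), (14, 13)] -> pick v10 -> 24
v16: WRITE d=13  (d history now [(2, 41), (3, 9), (4, 64), (12, 56), (16, 13)])
READ f @v2: history=[(8, 44), (13, 68)] -> no version <= 2 -> NONE
READ d @v16: history=[(2, 41), (3, 9), (4, 64), (12, 56), (16, 13)] -> pick v16 -> 13
v17: WRITE d=2  (d history now [(2, 41), (3, 9), (4, 64), (12, 56), (16, 13), (17, 2)])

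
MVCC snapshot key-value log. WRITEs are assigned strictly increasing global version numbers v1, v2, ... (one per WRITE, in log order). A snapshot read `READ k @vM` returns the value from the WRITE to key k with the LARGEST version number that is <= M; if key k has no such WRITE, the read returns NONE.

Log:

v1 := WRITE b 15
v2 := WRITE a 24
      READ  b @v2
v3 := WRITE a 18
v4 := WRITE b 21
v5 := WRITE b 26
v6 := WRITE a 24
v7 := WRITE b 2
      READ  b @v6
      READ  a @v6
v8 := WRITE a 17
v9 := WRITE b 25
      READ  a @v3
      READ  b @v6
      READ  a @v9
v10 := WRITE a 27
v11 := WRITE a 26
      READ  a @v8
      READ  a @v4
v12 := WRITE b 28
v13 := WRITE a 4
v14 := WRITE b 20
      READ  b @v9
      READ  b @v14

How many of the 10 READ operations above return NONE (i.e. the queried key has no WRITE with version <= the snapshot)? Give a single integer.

Answer: 0

Derivation:
v1: WRITE b=15  (b history now [(1, 15)])
v2: WRITE a=24  (a history now [(2, 24)])
READ b @v2: history=[(1, 15)] -> pick v1 -> 15
v3: WRITE a=18  (a history now [(2, 24), (3, 18)])
v4: WRITE b=21  (b history now [(1, 15), (4, 21)])
v5: WRITE b=26  (b history now [(1, 15), (4, 21), (5, 26)])
v6: WRITE a=24  (a history now [(2, 24), (3, 18), (6, 24)])
v7: WRITE b=2  (b history now [(1, 15), (4, 21), (5, 26), (7, 2)])
READ b @v6: history=[(1, 15), (4, 21), (5, 26), (7, 2)] -> pick v5 -> 26
READ a @v6: history=[(2, 24), (3, 18), (6, 24)] -> pick v6 -> 24
v8: WRITE a=17  (a history now [(2, 24), (3, 18), (6, 24), (8, 17)])
v9: WRITE b=25  (b history now [(1, 15), (4, 21), (5, 26), (7, 2), (9, 25)])
READ a @v3: history=[(2, 24), (3, 18), (6, 24), (8, 17)] -> pick v3 -> 18
READ b @v6: history=[(1, 15), (4, 21), (5, 26), (7, 2), (9, 25)] -> pick v5 -> 26
READ a @v9: history=[(2, 24), (3, 18), (6, 24), (8, 17)] -> pick v8 -> 17
v10: WRITE a=27  (a history now [(2, 24), (3, 18), (6, 24), (8, 17), (10, 27)])
v11: WRITE a=26  (a history now [(2, 24), (3, 18), (6, 24), (8, 17), (10, 27), (11, 26)])
READ a @v8: history=[(2, 24), (3, 18), (6, 24), (8, 17), (10, 27), (11, 26)] -> pick v8 -> 17
READ a @v4: history=[(2, 24), (3, 18), (6, 24), (8, 17), (10, 27), (11, 26)] -> pick v3 -> 18
v12: WRITE b=28  (b history now [(1, 15), (4, 21), (5, 26), (7, 2), (9, 25), (12, 28)])
v13: WRITE a=4  (a history now [(2, 24), (3, 18), (6, 24), (8, 17), (10, 27), (11, 26), (13, 4)])
v14: WRITE b=20  (b history now [(1, 15), (4, 21), (5, 26), (7, 2), (9, 25), (12, 28), (14, 20)])
READ b @v9: history=[(1, 15), (4, 21), (5, 26), (7, 2), (9, 25), (12, 28), (14, 20)] -> pick v9 -> 25
READ b @v14: history=[(1, 15), (4, 21), (5, 26), (7, 2), (9, 25), (12, 28), (14, 20)] -> pick v14 -> 20
Read results in order: ['15', '26', '24', '18', '26', '17', '17', '18', '25', '20']
NONE count = 0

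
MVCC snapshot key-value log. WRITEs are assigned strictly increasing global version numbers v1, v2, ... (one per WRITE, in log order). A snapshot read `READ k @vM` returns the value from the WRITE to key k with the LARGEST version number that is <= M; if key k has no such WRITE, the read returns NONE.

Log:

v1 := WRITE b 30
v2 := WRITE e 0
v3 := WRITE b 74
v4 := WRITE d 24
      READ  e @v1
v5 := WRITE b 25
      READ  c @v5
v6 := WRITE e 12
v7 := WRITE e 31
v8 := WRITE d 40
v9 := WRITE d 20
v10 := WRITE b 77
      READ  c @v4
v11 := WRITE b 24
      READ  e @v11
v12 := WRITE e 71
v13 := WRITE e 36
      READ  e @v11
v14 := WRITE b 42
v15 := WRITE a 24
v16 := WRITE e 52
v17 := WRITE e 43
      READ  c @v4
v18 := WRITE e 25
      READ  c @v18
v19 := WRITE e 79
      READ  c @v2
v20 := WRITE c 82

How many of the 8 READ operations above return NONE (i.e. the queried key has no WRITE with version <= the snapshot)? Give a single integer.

v1: WRITE b=30  (b history now [(1, 30)])
v2: WRITE e=0  (e history now [(2, 0)])
v3: WRITE b=74  (b history now [(1, 30), (3, 74)])
v4: WRITE d=24  (d history now [(4, 24)])
READ e @v1: history=[(2, 0)] -> no version <= 1 -> NONE
v5: WRITE b=25  (b history now [(1, 30), (3, 74), (5, 25)])
READ c @v5: history=[] -> no version <= 5 -> NONE
v6: WRITE e=12  (e history now [(2, 0), (6, 12)])
v7: WRITE e=31  (e history now [(2, 0), (6, 12), (7, 31)])
v8: WRITE d=40  (d history now [(4, 24), (8, 40)])
v9: WRITE d=20  (d history now [(4, 24), (8, 40), (9, 20)])
v10: WRITE b=77  (b history now [(1, 30), (3, 74), (5, 25), (10, 77)])
READ c @v4: history=[] -> no version <= 4 -> NONE
v11: WRITE b=24  (b history now [(1, 30), (3, 74), (5, 25), (10, 77), (11, 24)])
READ e @v11: history=[(2, 0), (6, 12), (7, 31)] -> pick v7 -> 31
v12: WRITE e=71  (e history now [(2, 0), (6, 12), (7, 31), (12, 71)])
v13: WRITE e=36  (e history now [(2, 0), (6, 12), (7, 31), (12, 71), (13, 36)])
READ e @v11: history=[(2, 0), (6, 12), (7, 31), (12, 71), (13, 36)] -> pick v7 -> 31
v14: WRITE b=42  (b history now [(1, 30), (3, 74), (5, 25), (10, 77), (11, 24), (14, 42)])
v15: WRITE a=24  (a history now [(15, 24)])
v16: WRITE e=52  (e history now [(2, 0), (6, 12), (7, 31), (12, 71), (13, 36), (16, 52)])
v17: WRITE e=43  (e history now [(2, 0), (6, 12), (7, 31), (12, 71), (13, 36), (16, 52), (17, 43)])
READ c @v4: history=[] -> no version <= 4 -> NONE
v18: WRITE e=25  (e history now [(2, 0), (6, 12), (7, 31), (12, 71), (13, 36), (16, 52), (17, 43), (18, 25)])
READ c @v18: history=[] -> no version <= 18 -> NONE
v19: WRITE e=79  (e history now [(2, 0), (6, 12), (7, 31), (12, 71), (13, 36), (16, 52), (17, 43), (18, 25), (19, 79)])
READ c @v2: history=[] -> no version <= 2 -> NONE
v20: WRITE c=82  (c history now [(20, 82)])
Read results in order: ['NONE', 'NONE', 'NONE', '31', '31', 'NONE', 'NONE', 'NONE']
NONE count = 6

Answer: 6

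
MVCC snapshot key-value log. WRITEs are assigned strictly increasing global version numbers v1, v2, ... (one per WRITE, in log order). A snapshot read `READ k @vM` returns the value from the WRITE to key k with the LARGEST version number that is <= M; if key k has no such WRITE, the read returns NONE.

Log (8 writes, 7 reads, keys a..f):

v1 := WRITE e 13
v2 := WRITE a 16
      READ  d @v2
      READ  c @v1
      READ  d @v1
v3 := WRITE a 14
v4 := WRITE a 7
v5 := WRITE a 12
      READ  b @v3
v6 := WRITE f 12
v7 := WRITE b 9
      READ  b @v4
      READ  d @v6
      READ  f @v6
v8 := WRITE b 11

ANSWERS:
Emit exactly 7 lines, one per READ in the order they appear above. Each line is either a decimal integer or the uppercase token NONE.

Answer: NONE
NONE
NONE
NONE
NONE
NONE
12

Derivation:
v1: WRITE e=13  (e history now [(1, 13)])
v2: WRITE a=16  (a history now [(2, 16)])
READ d @v2: history=[] -> no version <= 2 -> NONE
READ c @v1: history=[] -> no version <= 1 -> NONE
READ d @v1: history=[] -> no version <= 1 -> NONE
v3: WRITE a=14  (a history now [(2, 16), (3, 14)])
v4: WRITE a=7  (a history now [(2, 16), (3, 14), (4, 7)])
v5: WRITE a=12  (a history now [(2, 16), (3, 14), (4, 7), (5, 12)])
READ b @v3: history=[] -> no version <= 3 -> NONE
v6: WRITE f=12  (f history now [(6, 12)])
v7: WRITE b=9  (b history now [(7, 9)])
READ b @v4: history=[(7, 9)] -> no version <= 4 -> NONE
READ d @v6: history=[] -> no version <= 6 -> NONE
READ f @v6: history=[(6, 12)] -> pick v6 -> 12
v8: WRITE b=11  (b history now [(7, 9), (8, 11)])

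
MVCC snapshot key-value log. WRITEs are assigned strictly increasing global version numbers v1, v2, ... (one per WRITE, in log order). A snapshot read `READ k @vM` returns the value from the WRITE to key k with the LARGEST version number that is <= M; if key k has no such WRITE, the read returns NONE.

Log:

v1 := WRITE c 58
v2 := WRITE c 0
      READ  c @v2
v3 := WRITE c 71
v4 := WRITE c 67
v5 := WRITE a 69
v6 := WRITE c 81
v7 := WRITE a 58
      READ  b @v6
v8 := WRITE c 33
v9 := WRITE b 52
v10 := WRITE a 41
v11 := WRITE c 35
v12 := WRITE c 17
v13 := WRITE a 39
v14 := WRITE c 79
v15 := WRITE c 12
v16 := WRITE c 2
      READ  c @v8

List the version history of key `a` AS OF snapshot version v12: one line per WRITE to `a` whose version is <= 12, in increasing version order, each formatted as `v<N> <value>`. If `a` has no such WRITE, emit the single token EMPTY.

Answer: v5 69
v7 58
v10 41

Derivation:
Scan writes for key=a with version <= 12:
  v1 WRITE c 58 -> skip
  v2 WRITE c 0 -> skip
  v3 WRITE c 71 -> skip
  v4 WRITE c 67 -> skip
  v5 WRITE a 69 -> keep
  v6 WRITE c 81 -> skip
  v7 WRITE a 58 -> keep
  v8 WRITE c 33 -> skip
  v9 WRITE b 52 -> skip
  v10 WRITE a 41 -> keep
  v11 WRITE c 35 -> skip
  v12 WRITE c 17 -> skip
  v13 WRITE a 39 -> drop (> snap)
  v14 WRITE c 79 -> skip
  v15 WRITE c 12 -> skip
  v16 WRITE c 2 -> skip
Collected: [(5, 69), (7, 58), (10, 41)]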